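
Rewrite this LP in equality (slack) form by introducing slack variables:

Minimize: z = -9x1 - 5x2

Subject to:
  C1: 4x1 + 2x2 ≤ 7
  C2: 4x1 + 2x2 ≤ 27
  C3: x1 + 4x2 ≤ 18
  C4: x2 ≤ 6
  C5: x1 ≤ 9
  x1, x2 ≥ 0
min z = -9x1 - 5x2

s.t.
  4x1 + 2x2 + s1 = 7
  4x1 + 2x2 + s2 = 27
  x1 + 4x2 + s3 = 18
  x2 + s4 = 6
  x1 + s5 = 9
  x1, x2, s1, s2, s3, s4, s5 ≥ 0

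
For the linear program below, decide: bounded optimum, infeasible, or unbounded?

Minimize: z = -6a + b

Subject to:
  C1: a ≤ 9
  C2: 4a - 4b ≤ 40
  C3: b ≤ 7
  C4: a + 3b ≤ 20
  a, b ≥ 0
The point (9, 0) satisfies every constraint, so the LP is feasible; the constraints give a ≤ 9 and b ≤ 7, which with a, b ≥ 0 keep the feasible region inside a bounded box. A feasible, bounded LP attains a finite optimum at a vertex.

Evaluating z = -6a + b at each vertex:
  (0, 0): z = 0
  (9, 0): z = -54
  (9, 3.667): z = -50.33
  (0, 6.667): z = 6.667

Bounded optimum: z* = -54 at (9, 0).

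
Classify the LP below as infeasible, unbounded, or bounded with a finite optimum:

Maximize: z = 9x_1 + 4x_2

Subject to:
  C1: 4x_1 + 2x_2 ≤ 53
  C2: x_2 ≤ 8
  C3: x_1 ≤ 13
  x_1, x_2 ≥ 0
The point (13, 0.5) satisfies every constraint, so the LP is feasible; the constraints give x_1 ≤ 13 and x_2 ≤ 8, which with x_1, x_2 ≥ 0 keep the feasible region inside a bounded box. A feasible, bounded LP attains a finite optimum at a vertex.

Evaluating z = 9x_1 + 4x_2 at each vertex:
  (0, 0): z = 0
  (13, 0): z = 117
  (13, 0.5): z = 119
  (9.25, 8): z = 115.2
  (0, 8): z = 32

Bounded optimum: z* = 119 at (13, 0.5).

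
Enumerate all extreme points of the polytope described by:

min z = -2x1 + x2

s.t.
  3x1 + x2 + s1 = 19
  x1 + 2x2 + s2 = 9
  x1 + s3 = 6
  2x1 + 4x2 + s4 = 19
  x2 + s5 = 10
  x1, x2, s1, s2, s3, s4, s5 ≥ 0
Each vertex is the intersection of two constraint boundaries that also satisfies all remaining constraints:
  x1 = 0 and x2 = 0 → (0, 0)
  x1 = 6 and x2 = 0 → (6, 0)
  3x1 + x2 = 19 and x1 = 6 → (6, 1)
  3x1 + x2 = 19 and x1 + 2x2 = 9 → (5.8, 1.6)
  x1 + 2x2 = 9 and x1 = 0 → (0, 4.5)

Vertices: (0, 0), (6, 0), (6, 1), (5.8, 1.6), (0, 4.5)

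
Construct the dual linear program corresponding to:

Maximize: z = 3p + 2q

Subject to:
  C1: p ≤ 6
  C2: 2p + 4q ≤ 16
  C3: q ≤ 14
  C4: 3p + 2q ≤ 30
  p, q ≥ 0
Minimize: z = 6y1 + 16y2 + 14y3 + 30y4

Subject to:
  C1: -y1 - 2y2 - 3y4 ≤ -3
  C2: -4y2 - y3 - 2y4 ≤ -2
  y1, y2, y3, y4 ≥ 0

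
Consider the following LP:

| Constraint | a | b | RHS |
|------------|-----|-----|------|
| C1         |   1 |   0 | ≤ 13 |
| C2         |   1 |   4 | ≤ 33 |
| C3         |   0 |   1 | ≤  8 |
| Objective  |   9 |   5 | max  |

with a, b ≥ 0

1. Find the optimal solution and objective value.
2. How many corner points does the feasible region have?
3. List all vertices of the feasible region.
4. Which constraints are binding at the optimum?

1. a = 13, b = 5, z = 142
2. 5
3. (0, 0), (13, 0), (13, 5), (1, 8), (0, 8)
4. C1, C2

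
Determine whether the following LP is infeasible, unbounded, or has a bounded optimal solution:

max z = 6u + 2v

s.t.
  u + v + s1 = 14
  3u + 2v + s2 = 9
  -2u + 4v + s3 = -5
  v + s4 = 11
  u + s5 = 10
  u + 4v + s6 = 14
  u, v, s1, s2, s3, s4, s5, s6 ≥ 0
The point (3, 0) satisfies every constraint, so the LP is feasible; the constraints give u ≤ 10 and v ≤ 11, which with u, v ≥ 0 keep the feasible region inside a bounded box. A feasible, bounded LP attains a finite optimum at a vertex.

The LP has an optimal solution: (3, 0) with z = 18.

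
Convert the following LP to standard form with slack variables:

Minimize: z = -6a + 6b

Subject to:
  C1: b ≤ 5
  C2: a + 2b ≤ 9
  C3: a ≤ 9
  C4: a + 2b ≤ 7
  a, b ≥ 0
min z = -6a + 6b

s.t.
  b + s1 = 5
  a + 2b + s2 = 9
  a + s3 = 9
  a + 2b + s4 = 7
  a, b, s1, s2, s3, s4 ≥ 0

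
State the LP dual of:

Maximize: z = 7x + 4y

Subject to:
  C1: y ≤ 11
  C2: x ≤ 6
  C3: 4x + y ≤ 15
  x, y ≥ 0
Minimize: z = 11y1 + 6y2 + 15y3

Subject to:
  C1: -y2 - 4y3 ≤ -7
  C2: -y1 - y3 ≤ -4
  y1, y2, y3 ≥ 0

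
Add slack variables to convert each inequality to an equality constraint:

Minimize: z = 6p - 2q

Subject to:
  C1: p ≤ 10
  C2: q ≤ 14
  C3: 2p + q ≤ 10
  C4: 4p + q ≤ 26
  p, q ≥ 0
min z = 6p - 2q

s.t.
  p + s1 = 10
  q + s2 = 14
  2p + q + s3 = 10
  4p + q + s4 = 26
  p, q, s1, s2, s3, s4 ≥ 0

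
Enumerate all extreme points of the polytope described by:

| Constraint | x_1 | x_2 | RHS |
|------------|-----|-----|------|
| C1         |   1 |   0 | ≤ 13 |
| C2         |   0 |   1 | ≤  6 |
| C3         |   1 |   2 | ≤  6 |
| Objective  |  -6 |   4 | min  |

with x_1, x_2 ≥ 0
Each vertex is the intersection of two constraint boundaries that also satisfies all remaining constraints:
  x_1 = 0 and x_2 = 0 → (0, 0)
  x_1 + 2x_2 = 6 and x_2 = 0 → (6, 0)
  x_1 + 2x_2 = 6 and x_1 = 0 → (0, 3)

Vertices: (0, 0), (6, 0), (0, 3)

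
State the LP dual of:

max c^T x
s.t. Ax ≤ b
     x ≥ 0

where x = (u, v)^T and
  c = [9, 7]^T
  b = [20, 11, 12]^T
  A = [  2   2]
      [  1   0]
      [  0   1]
Minimize: z = 20y1 + 11y2 + 12y3

Subject to:
  C1: -2y1 - y2 ≤ -9
  C2: -2y1 - y3 ≤ -7
  y1, y2, y3 ≥ 0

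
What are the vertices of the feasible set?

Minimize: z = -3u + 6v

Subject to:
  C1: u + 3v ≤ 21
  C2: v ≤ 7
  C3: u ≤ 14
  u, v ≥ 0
Each vertex is the intersection of two constraint boundaries that also satisfies all remaining constraints:
  u = 0 and v = 0 → (0, 0)
  u = 14 and v = 0 → (14, 0)
  u + 3v = 21 and u = 14 → (14, 2.333)
  u + 3v = 21 and v = 7 → (0, 7)

Vertices: (0, 0), (14, 0), (14, 2.333), (0, 7)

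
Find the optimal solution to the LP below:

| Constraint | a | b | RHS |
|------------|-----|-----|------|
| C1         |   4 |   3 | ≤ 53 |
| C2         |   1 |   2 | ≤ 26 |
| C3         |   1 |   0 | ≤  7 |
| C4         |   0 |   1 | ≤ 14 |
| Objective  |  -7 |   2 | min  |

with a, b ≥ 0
a = 7, b = 0, z = -49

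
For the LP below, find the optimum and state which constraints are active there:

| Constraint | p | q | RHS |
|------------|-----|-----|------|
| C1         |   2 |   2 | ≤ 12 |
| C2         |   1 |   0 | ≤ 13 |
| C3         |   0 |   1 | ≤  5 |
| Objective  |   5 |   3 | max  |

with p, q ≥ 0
Optimal: p = 6, q = 0
Binding: C1, q ≥ 0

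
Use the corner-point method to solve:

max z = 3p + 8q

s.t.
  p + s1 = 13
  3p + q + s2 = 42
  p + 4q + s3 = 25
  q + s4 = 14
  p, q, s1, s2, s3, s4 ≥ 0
Each vertex is the intersection of two constraint boundaries that also satisfies all remaining constraints:
  p = 0 and q = 0 → (0, 0)
  p = 13 and q = 0 → (13, 0)
  p = 13 and 3p + q = 42 → (13, 3)
  p + 4q = 25 and p = 0 → (0, 6.25)

Evaluating z = 3p + 8q at each vertex:
  (0, 0): z = 0
  (13, 0): z = 39
  (13, 3): z = 63
  (0, 6.25): z = 50

The maximum is at (13, 3) with z = 63.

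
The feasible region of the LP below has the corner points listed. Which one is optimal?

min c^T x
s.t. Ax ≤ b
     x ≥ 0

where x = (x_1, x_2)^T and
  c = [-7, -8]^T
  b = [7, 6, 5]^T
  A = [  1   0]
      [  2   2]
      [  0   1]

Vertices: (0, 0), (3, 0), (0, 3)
Evaluating z = -7x_1 - 8x_2 at each vertex:
  (0, 0): z = 0
  (3, 0): z = -21
  (0, 3): z = -24

The smallest value is z = -24, attained at (0, 3).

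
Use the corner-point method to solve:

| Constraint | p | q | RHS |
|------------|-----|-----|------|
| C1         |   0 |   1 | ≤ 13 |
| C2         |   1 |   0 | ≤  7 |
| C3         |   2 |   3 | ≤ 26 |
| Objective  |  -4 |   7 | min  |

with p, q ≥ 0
p = 7, q = 0, z = -28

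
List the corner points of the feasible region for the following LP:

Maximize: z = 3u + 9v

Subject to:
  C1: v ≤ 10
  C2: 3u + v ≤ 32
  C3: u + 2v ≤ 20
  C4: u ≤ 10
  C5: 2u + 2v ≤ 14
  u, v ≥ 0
Each vertex is the intersection of two constraint boundaries that also satisfies all remaining constraints:
  u = 0 and v = 0 → (0, 0)
  2u + 2v = 14 and v = 0 → (7, 0)
  2u + 2v = 14 and u = 0 → (0, 7)

Vertices: (0, 0), (7, 0), (0, 7)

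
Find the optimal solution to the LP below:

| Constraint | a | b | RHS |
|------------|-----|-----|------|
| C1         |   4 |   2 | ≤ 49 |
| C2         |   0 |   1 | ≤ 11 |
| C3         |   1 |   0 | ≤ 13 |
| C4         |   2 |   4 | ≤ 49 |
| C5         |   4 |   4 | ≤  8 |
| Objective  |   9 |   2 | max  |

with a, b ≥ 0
a = 2, b = 0, z = 18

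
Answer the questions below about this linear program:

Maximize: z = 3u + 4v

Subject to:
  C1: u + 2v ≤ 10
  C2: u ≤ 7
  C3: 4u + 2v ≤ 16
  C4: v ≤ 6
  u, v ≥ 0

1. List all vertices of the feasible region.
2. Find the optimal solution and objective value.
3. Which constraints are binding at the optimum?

1. (0, 0), (4, 0), (2, 4), (0, 5)
2. u = 2, v = 4, z = 22
3. C1, C3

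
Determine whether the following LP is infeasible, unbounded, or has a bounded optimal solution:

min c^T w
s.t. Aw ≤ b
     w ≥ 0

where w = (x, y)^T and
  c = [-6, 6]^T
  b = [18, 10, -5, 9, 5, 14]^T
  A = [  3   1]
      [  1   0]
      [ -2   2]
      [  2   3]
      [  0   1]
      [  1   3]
The point (4.5, 0) satisfies every constraint, so the LP is feasible; the constraints give x ≤ 10 and y ≤ 5, which with x, y ≥ 0 keep the feasible region inside a bounded box. A feasible, bounded LP attains a finite optimum at a vertex.

Evaluating z = -6x + 6y at each vertex:
  (2.5, 0): z = -15
  (4.5, 0): z = -27
  (3.3, 0.8): z = -15

Feasible with finite optimum z* = -27 at (4.5, 0).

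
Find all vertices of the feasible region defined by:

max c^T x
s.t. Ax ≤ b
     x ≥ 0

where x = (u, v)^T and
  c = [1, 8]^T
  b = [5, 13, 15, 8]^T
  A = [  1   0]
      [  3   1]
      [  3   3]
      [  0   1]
Each vertex is the intersection of two constraint boundaries that also satisfies all remaining constraints:
  u = 0 and v = 0 → (0, 0)
  3u + v = 13 and v = 0 → (4.333, 0)
  3u + v = 13 and 3u + 3v = 15 → (4, 1)
  3u + 3v = 15 and u = 0 → (0, 5)

Vertices: (0, 0), (4.333, 0), (4, 1), (0, 5)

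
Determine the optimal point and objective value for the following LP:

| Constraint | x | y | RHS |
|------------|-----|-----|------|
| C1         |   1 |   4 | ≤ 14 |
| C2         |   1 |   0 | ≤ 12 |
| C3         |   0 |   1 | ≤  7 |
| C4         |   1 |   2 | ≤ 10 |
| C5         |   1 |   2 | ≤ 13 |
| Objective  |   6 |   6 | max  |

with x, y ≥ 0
Each vertex is the intersection of two constraint boundaries that also satisfies all remaining constraints:
  x = 0 and y = 0 → (0, 0)
  x + 2y = 10 and y = 0 → (10, 0)
  x + 4y = 14 and x + 2y = 10 → (6, 2)
  x + 4y = 14 and x = 0 → (0, 3.5)

Evaluating z = 6x + 6y at each vertex:
  (0, 0): z = 0
  (10, 0): z = 60
  (6, 2): z = 48
  (0, 3.5): z = 21

The maximum is at (10, 0) with z = 60.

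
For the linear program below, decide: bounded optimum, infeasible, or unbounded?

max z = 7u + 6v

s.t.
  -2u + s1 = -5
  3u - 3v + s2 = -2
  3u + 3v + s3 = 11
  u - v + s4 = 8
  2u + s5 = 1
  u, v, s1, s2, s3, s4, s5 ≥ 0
The row 2u + s5 = 1 with s5 ≥ 0 requires 2u ≤ 1, while the row -2u + s1 = -5 with s1 ≥ 0 is equivalent to 2u ≥ 5. Together they would need 5 ≤ 2u ≤ 1, which is impossible since 5 > 1. No point satisfies all constraints.

Infeasible — the constraint set is empty.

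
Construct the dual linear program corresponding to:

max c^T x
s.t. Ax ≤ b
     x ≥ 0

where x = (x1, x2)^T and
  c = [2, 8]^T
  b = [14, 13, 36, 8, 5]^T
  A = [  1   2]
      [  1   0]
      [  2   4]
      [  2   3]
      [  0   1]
Minimize: z = 14y1 + 13y2 + 36y3 + 8y4 + 5y5

Subject to:
  C1: -y1 - y2 - 2y3 - 2y4 ≤ -2
  C2: -2y1 - 4y3 - 3y4 - y5 ≤ -8
  y1, y2, y3, y4, y5 ≥ 0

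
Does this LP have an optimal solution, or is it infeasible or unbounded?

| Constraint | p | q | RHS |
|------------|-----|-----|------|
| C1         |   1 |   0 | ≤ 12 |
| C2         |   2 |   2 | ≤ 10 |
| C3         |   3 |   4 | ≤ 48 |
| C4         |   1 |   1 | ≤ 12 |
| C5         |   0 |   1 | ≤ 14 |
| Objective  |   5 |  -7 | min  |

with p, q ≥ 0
The point (0, 5) satisfies every constraint, so the LP is feasible; the constraints give p ≤ 12 and q ≤ 14, which with p, q ≥ 0 keep the feasible region inside a bounded box. A feasible, bounded LP attains a finite optimum at a vertex.

The LP has an optimal solution: (0, 5) with z = -35.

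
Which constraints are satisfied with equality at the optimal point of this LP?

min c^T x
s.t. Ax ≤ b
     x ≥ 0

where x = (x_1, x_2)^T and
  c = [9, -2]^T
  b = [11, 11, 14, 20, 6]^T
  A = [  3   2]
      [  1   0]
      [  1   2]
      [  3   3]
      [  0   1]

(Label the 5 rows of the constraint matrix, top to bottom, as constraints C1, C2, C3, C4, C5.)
Optimal: x_1 = 0, x_2 = 5.5
Slack at optimum:
  C1: slack = 0 (binding)
  C2: slack = 11
  C3: slack = 3
  C4: slack = 3.5
  C5: slack = 0.5
  x_1 ≥ 0: x_1 = 0 (binding)
  x_2 ≥ 0: x_2 = 5.5
Binding constraints: C1, x_1 ≥ 0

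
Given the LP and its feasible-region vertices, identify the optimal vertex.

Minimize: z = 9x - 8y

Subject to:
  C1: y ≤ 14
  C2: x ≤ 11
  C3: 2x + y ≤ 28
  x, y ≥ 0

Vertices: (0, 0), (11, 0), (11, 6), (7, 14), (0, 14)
Evaluating z = 9x - 8y at each vertex:
  (0, 0): z = 0
  (11, 0): z = 99
  (11, 6): z = 51
  (7, 14): z = -49
  (0, 14): z = -112

The smallest value is z = -112, attained at (0, 14).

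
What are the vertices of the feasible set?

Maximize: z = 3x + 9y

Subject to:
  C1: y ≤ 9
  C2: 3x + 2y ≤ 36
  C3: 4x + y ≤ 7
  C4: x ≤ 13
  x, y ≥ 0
Each vertex is the intersection of two constraint boundaries that also satisfies all remaining constraints:
  x = 0 and y = 0 → (0, 0)
  4x + y = 7 and y = 0 → (1.75, 0)
  4x + y = 7 and x = 0 → (0, 7)

Vertices: (0, 0), (1.75, 0), (0, 7)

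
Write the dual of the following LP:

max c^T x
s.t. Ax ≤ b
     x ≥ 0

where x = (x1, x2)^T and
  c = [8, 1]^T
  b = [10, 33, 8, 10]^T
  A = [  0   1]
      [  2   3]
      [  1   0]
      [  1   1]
Minimize: z = 10y1 + 33y2 + 8y3 + 10y4

Subject to:
  C1: -2y2 - y3 - y4 ≤ -8
  C2: -y1 - 3y2 - y4 ≤ -1
  y1, y2, y3, y4 ≥ 0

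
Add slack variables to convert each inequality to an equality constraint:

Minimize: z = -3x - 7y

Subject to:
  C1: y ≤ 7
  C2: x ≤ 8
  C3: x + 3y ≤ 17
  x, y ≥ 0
min z = -3x - 7y

s.t.
  y + s1 = 7
  x + s2 = 8
  x + 3y + s3 = 17
  x, y, s1, s2, s3 ≥ 0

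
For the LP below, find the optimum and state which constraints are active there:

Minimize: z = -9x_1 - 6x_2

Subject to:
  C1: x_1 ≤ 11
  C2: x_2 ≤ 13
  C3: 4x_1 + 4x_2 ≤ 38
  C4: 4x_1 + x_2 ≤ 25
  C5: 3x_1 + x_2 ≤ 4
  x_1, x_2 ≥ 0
Optimal: x_1 = 0, x_2 = 4
Binding: C5, x_1 ≥ 0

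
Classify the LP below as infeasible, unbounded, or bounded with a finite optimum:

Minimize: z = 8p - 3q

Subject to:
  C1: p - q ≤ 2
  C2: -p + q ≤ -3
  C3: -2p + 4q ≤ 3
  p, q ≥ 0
C1 requires p - q ≤ 2, while C2 (-p + q ≤ -3) is equivalent to p - q ≥ 3. Together they would need 3 ≤ p - q ≤ 2, which is impossible since 3 > 2. No point satisfies all constraints.

The feasible region is empty; the LP is infeasible.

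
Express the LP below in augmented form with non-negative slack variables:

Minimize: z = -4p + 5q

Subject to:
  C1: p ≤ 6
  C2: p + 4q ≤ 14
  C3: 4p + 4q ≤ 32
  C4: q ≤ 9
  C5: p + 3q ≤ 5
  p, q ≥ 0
min z = -4p + 5q

s.t.
  p + s1 = 6
  p + 4q + s2 = 14
  4p + 4q + s3 = 32
  q + s4 = 9
  p + 3q + s5 = 5
  p, q, s1, s2, s3, s4, s5 ≥ 0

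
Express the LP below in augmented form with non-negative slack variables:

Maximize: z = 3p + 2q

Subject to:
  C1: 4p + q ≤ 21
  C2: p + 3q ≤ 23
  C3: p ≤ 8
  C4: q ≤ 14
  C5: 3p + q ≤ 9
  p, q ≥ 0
max z = 3p + 2q

s.t.
  4p + q + s1 = 21
  p + 3q + s2 = 23
  p + s3 = 8
  q + s4 = 14
  3p + q + s5 = 9
  p, q, s1, s2, s3, s4, s5 ≥ 0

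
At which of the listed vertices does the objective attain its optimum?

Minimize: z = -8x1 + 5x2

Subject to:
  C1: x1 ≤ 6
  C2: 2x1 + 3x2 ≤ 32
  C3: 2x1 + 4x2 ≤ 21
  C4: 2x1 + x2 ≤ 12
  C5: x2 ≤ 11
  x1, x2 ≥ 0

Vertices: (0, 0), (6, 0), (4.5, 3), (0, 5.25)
(6, 0) with z = -48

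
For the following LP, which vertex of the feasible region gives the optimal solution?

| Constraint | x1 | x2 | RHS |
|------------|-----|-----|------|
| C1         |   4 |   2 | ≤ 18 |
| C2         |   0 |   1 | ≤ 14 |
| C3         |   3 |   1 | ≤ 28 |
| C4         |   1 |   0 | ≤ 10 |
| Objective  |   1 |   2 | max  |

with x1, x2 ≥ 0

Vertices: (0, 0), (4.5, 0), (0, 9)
Evaluating z = x1 + 2x2 at each vertex:
  (0, 0): z = 0
  (4.5, 0): z = 4.5
  (0, 9): z = 18

The largest value is z = 18, attained at (0, 9).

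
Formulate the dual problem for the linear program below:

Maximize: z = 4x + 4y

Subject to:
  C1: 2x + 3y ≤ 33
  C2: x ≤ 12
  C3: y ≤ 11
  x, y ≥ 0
Minimize: z = 33y1 + 12y2 + 11y3

Subject to:
  C1: -2y1 - y2 ≤ -4
  C2: -3y1 - y3 ≤ -4
  y1, y2, y3 ≥ 0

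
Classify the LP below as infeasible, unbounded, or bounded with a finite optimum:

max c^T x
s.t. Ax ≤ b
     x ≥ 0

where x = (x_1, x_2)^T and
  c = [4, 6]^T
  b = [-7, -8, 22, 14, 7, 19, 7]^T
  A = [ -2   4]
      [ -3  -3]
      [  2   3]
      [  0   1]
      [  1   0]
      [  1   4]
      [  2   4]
The point (3.5, 0) satisfies every constraint, so the LP is feasible; the constraints give x_1 ≤ 7 and x_2 ≤ 14, which with x_1, x_2 ≥ 0 keep the feasible region inside a bounded box. A feasible, bounded LP attains a finite optimum at a vertex.

The LP has an optimal solution: (3.5, 0) with z = 14.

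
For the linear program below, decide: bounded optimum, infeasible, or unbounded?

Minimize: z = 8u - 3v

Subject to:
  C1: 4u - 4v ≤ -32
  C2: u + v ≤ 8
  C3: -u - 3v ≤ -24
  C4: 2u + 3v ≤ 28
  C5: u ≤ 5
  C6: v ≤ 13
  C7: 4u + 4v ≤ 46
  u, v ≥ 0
The point (0, 8) satisfies every constraint, so the LP is feasible; the constraints give u ≤ 5 and v ≤ 13, which with u, v ≥ 0 keep the feasible region inside a bounded box. A feasible, bounded LP attains a finite optimum at a vertex.

Evaluating z = 8u - 3v at each vertex:
  (0, 8): z = -24

Bounded optimum: z* = -24 at (0, 8).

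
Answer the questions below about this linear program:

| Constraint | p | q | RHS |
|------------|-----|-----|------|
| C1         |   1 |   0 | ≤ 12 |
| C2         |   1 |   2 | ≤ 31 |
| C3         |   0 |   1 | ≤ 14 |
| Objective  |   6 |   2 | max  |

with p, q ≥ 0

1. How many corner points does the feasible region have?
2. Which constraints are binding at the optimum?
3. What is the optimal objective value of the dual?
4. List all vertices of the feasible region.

1. 5
2. C1, C2
3. 91 (by strong duality, equal to the primal optimum)
4. (0, 0), (12, 0), (12, 9.5), (3, 14), (0, 14)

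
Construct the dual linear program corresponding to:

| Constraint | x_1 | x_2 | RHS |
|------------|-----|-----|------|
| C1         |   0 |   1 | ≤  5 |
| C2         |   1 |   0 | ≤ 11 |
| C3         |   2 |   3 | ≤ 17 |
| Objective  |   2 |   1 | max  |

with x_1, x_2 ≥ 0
Minimize: z = 5y1 + 11y2 + 17y3

Subject to:
  C1: -y2 - 2y3 ≤ -2
  C2: -y1 - 3y3 ≤ -1
  y1, y2, y3 ≥ 0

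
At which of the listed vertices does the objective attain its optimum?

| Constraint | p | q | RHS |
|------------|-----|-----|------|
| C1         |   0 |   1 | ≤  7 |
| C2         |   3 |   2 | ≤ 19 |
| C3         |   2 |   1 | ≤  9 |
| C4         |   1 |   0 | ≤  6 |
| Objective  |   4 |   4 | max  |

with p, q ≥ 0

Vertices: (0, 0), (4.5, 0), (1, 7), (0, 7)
Evaluating z = 4p + 4q at each vertex:
  (0, 0): z = 0
  (4.5, 0): z = 18
  (1, 7): z = 32
  (0, 7): z = 28

The largest value is z = 32, attained at (1, 7).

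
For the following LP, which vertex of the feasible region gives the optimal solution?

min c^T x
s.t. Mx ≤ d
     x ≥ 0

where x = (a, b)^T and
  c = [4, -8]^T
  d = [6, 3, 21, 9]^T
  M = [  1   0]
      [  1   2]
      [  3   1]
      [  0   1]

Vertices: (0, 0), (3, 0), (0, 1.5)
(0, 1.5) with z = -12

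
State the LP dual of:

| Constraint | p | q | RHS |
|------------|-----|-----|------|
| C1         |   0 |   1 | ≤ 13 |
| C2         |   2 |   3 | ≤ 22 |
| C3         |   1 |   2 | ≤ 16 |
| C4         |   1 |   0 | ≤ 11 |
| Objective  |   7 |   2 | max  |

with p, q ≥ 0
Minimize: z = 13y1 + 22y2 + 16y3 + 11y4

Subject to:
  C1: -2y2 - y3 - y4 ≤ -7
  C2: -y1 - 3y2 - 2y3 ≤ -2
  y1, y2, y3, y4 ≥ 0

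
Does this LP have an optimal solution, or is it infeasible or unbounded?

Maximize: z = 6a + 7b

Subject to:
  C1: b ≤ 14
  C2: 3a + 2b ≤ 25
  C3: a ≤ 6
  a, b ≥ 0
The point (0, 12.5) satisfies every constraint, so the LP is feasible; the constraints give a ≤ 6 and b ≤ 14, which with a, b ≥ 0 keep the feasible region inside a bounded box. A feasible, bounded LP attains a finite optimum at a vertex.

Evaluating z = 6a + 7b at each vertex:
  (0, 0): z = 0
  (6, 0): z = 36
  (6, 3.5): z = 60.5
  (0, 12.5): z = 87.5

Bounded optimum: z* = 87.5 at (0, 12.5).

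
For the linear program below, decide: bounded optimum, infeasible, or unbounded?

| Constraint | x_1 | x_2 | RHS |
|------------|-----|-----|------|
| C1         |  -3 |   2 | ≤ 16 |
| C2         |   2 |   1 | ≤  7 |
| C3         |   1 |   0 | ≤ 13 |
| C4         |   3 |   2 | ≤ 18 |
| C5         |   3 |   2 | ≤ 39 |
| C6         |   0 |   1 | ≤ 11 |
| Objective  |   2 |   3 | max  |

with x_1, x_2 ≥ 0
The point (0, 7) satisfies every constraint, so the LP is feasible; the constraints give x_1 ≤ 13 and x_2 ≤ 11, which with x_1, x_2 ≥ 0 keep the feasible region inside a bounded box. A feasible, bounded LP attains a finite optimum at a vertex.

The LP has an optimal solution: (0, 7) with z = 21.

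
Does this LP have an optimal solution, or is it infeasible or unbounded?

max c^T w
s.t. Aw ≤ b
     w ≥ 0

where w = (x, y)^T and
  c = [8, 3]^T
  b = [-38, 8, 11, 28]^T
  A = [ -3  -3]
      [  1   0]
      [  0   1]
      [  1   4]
The point (8, 5) satisfies every constraint, so the LP is feasible; the constraints give x ≤ 8 and y ≤ 11, which with x, y ≥ 0 keep the feasible region inside a bounded box. A feasible, bounded LP attains a finite optimum at a vertex.

Evaluating z = 8x + 3y at each vertex:
  (8, 4.667): z = 78
  (8, 5): z = 79
  (7.556, 5.111): z = 75.78

The LP has an optimal solution: (8, 5) with z = 79.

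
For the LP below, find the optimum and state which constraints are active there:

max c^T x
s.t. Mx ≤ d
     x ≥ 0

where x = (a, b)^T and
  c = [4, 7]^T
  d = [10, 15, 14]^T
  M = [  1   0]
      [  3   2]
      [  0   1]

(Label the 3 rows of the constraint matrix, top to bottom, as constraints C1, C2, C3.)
Optimal: a = 0, b = 7.5
Slack at optimum:
  C1: slack = 10
  C2: slack = 0 (binding)
  C3: slack = 6.5
  a ≥ 0: a = 0 (binding)
  b ≥ 0: b = 7.5
Binding constraints: C2, a ≥ 0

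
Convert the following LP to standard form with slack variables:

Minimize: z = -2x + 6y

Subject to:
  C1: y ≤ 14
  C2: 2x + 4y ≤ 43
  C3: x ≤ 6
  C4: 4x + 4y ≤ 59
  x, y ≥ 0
min z = -2x + 6y

s.t.
  y + s1 = 14
  2x + 4y + s2 = 43
  x + s3 = 6
  4x + 4y + s4 = 59
  x, y, s1, s2, s3, s4 ≥ 0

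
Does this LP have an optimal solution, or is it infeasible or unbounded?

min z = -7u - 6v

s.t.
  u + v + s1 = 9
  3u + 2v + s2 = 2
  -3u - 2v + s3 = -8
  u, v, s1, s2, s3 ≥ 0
The row 3u + 2v + s2 = 2 with s2 ≥ 0 requires 3u + 2v ≤ 2, while the row -3u - 2v + s3 = -8 with s3 ≥ 0 is equivalent to 3u + 2v ≥ 8. Together they would need 8 ≤ 3u + 2v ≤ 2, which is impossible since 8 > 2. No point satisfies all constraints.

The feasible region is empty; the LP is infeasible.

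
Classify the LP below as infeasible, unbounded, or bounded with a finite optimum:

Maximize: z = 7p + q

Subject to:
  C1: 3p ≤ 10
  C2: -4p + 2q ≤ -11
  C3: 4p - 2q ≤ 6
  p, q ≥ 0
C3 requires 4p - 2q ≤ 6, while C2 (-4p + 2q ≤ -11) is equivalent to 4p - 2q ≥ 11. Together they would need 11 ≤ 4p - 2q ≤ 6, which is impossible since 11 > 6. No point satisfies all constraints.

The feasible region is empty; the LP is infeasible.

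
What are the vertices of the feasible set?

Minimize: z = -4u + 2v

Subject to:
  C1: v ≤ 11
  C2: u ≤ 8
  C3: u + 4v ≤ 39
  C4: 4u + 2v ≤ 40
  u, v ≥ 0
Each vertex is the intersection of two constraint boundaries that also satisfies all remaining constraints:
  u = 0 and v = 0 → (0, 0)
  u = 8 and v = 0 → (8, 0)
  u = 8 and 4u + 2v = 40 → (8, 4)
  u + 4v = 39 and 4u + 2v = 40 → (5.857, 8.286)
  u + 4v = 39 and u = 0 → (0, 9.75)

Vertices: (0, 0), (8, 0), (8, 4), (5.857, 8.286), (0, 9.75)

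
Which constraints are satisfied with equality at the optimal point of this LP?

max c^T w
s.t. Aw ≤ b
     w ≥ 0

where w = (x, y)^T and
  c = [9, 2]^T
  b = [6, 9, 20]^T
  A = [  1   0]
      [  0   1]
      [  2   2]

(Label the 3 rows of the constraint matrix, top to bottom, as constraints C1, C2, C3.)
Optimal: x = 6, y = 4
Slack at optimum:
  C1: slack = 0 (binding)
  C2: slack = 5
  C3: slack = 0 (binding)
  x ≥ 0: x = 6
  y ≥ 0: y = 4
Binding constraints: C1, C3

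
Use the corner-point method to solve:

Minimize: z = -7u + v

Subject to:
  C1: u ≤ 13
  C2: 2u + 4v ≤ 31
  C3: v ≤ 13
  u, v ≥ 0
Each vertex is the intersection of two constraint boundaries that also satisfies all remaining constraints:
  u = 0 and v = 0 → (0, 0)
  u = 13 and v = 0 → (13, 0)
  u = 13 and 2u + 4v = 31 → (13, 1.25)
  2u + 4v = 31 and u = 0 → (0, 7.75)

Evaluating z = -7u + v at each vertex:
  (0, 0): z = 0
  (13, 0): z = -91
  (13, 1.25): z = -89.75
  (0, 7.75): z = 7.75

The minimum is at (13, 0) with z = -91.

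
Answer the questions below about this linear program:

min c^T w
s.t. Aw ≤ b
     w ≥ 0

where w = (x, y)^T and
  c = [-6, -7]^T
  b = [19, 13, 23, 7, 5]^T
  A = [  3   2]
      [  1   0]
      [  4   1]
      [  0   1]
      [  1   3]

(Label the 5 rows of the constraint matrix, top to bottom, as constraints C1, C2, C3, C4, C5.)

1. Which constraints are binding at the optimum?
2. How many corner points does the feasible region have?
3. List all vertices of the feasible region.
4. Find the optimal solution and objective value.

1. C5, y ≥ 0
2. 3
3. (0, 0), (5, 0), (0, 1.667)
4. x = 5, y = 0, z = -30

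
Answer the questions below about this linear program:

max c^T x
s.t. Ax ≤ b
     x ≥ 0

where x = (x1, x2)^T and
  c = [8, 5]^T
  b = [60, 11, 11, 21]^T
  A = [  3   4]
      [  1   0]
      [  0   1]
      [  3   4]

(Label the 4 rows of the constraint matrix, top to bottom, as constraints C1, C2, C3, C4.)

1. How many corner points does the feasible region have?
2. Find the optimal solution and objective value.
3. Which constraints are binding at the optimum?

1. 3
2. x1 = 7, x2 = 0, z = 56
3. C4, x2 ≥ 0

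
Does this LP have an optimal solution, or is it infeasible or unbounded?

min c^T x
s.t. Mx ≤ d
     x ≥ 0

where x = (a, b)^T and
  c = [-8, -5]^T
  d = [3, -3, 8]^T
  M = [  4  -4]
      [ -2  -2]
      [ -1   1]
Feasible point: (0, 2) satisfies every constraint, so the LP is feasible.
Direction d = (1, 1): for each constraint row a, a·d ≤ 0 —
  (4)(1) + (-4)(1) = 0 ≤ 0
  (-2)(1) + (-2)(1) = -4 ≤ 0
  (-1)(1) + (1)(1) = 0 ≤ 0
and d ≥ 0, so (0, 2) + t·d stays feasible for every t ≥ 0. Along this ray z = -8a - 5b changes by -13 per unit t, so z → −∞.

The LP is unbounded; z can be made arbitrarily small.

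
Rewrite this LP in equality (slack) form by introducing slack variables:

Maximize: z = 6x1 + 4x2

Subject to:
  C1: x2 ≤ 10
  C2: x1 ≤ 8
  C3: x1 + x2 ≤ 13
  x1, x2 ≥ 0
max z = 6x1 + 4x2

s.t.
  x2 + s1 = 10
  x1 + s2 = 8
  x1 + x2 + s3 = 13
  x1, x2, s1, s2, s3 ≥ 0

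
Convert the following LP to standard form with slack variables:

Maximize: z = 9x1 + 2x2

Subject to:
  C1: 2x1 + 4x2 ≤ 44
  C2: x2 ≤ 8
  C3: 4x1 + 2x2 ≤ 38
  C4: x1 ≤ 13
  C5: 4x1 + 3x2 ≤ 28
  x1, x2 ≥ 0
max z = 9x1 + 2x2

s.t.
  2x1 + 4x2 + s1 = 44
  x2 + s2 = 8
  4x1 + 2x2 + s3 = 38
  x1 + s4 = 13
  4x1 + 3x2 + s5 = 28
  x1, x2, s1, s2, s3, s4, s5 ≥ 0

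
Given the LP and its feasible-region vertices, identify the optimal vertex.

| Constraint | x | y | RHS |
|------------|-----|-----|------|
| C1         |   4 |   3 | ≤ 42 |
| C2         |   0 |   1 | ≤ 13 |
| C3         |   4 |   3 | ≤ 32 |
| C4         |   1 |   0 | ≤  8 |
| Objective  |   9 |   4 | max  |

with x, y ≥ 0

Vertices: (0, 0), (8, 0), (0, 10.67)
(8, 0) with z = 72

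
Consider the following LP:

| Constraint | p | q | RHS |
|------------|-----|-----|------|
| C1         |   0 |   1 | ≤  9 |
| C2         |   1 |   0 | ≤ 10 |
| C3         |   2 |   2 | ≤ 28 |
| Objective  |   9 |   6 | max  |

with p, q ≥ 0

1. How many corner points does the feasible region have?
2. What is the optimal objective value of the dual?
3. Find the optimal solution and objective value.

1. 5
2. 114 (by strong duality, equal to the primal optimum)
3. p = 10, q = 4, z = 114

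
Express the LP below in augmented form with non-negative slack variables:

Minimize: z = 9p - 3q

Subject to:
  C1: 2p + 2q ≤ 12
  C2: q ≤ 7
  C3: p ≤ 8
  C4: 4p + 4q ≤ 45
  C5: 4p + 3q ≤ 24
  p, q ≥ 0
min z = 9p - 3q

s.t.
  2p + 2q + s1 = 12
  q + s2 = 7
  p + s3 = 8
  4p + 4q + s4 = 45
  4p + 3q + s5 = 24
  p, q, s1, s2, s3, s4, s5 ≥ 0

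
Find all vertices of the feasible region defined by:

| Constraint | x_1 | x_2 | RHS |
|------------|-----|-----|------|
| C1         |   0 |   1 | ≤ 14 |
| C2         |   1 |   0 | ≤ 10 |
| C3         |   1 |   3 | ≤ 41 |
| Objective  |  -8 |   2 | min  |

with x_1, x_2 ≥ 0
Each vertex is the intersection of two constraint boundaries that also satisfies all remaining constraints:
  x_1 = 0 and x_2 = 0 → (0, 0)
  x_1 = 10 and x_2 = 0 → (10, 0)
  x_1 = 10 and x_1 + 3x_2 = 41 → (10, 10.33)
  x_1 + 3x_2 = 41 and x_1 = 0 → (0, 13.67)

Vertices: (0, 0), (10, 0), (10, 10.33), (0, 13.67)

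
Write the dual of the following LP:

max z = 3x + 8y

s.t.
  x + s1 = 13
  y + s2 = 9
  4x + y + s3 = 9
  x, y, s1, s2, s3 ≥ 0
Minimize: z = 13y1 + 9y2 + 9y3

Subject to:
  C1: -y1 - 4y3 ≤ -3
  C2: -y2 - y3 ≤ -8
  y1, y2, y3 ≥ 0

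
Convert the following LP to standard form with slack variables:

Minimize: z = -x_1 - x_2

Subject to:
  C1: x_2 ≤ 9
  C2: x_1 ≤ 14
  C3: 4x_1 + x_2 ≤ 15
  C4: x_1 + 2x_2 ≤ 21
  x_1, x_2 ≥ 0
min z = -x_1 - x_2

s.t.
  x_2 + s1 = 9
  x_1 + s2 = 14
  4x_1 + x_2 + s3 = 15
  x_1 + 2x_2 + s4 = 21
  x_1, x_2, s1, s2, s3, s4 ≥ 0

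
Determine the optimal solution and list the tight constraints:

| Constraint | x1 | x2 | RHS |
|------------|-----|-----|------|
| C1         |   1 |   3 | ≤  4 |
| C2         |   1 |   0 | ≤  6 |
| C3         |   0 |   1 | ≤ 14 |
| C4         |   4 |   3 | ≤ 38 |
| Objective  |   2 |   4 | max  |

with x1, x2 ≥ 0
Optimal: x1 = 4, x2 = 0
Slack at optimum:
  C1: slack = 0 (binding)
  C2: slack = 2
  C3: slack = 14
  C4: slack = 22
  x1 ≥ 0: x1 = 4
  x2 ≥ 0: x2 = 0 (binding)
Binding constraints: C1, x2 ≥ 0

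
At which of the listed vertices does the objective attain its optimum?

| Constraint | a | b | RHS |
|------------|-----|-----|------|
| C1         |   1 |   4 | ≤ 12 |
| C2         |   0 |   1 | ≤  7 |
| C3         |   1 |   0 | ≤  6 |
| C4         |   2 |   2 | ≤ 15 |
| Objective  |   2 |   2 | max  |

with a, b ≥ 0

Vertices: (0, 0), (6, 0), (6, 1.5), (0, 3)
Evaluating z = 2a + 2b at each vertex:
  (0, 0): z = 0
  (6, 0): z = 12
  (6, 1.5): z = 15
  (0, 3): z = 6

The largest value is z = 15, attained at (6, 1.5).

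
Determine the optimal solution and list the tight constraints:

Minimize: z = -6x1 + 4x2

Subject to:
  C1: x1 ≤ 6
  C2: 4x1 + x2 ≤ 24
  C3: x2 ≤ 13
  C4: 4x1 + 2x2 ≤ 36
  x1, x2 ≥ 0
Optimal: x1 = 6, x2 = 0
Binding: C1, C2, x2 ≥ 0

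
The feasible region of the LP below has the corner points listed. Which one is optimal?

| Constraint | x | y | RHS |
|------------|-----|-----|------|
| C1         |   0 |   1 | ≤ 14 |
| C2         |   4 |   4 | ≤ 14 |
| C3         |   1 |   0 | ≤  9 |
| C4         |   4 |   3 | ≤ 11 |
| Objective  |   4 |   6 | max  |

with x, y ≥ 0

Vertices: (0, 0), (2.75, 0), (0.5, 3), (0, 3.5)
Evaluating z = 4x + 6y at each vertex:
  (0, 0): z = 0
  (2.75, 0): z = 11
  (0.5, 3): z = 20
  (0, 3.5): z = 21

The largest value is z = 21, attained at (0, 3.5).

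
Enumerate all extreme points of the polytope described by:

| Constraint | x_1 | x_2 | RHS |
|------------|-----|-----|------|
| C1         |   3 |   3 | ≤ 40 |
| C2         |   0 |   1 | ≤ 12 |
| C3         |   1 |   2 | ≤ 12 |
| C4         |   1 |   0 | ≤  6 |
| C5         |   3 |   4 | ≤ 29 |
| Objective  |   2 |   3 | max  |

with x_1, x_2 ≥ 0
Each vertex is the intersection of two constraint boundaries that also satisfies all remaining constraints:
  x_1 = 0 and x_2 = 0 → (0, 0)
  x_1 = 6 and x_2 = 0 → (6, 0)
  x_1 = 6 and 3x_1 + 4x_2 = 29 → (6, 2.75)
  x_1 + 2x_2 = 12 and 3x_1 + 4x_2 = 29 → (5, 3.5)
  x_1 + 2x_2 = 12 and x_1 = 0 → (0, 6)

Vertices: (0, 0), (6, 0), (6, 2.75), (5, 3.5), (0, 6)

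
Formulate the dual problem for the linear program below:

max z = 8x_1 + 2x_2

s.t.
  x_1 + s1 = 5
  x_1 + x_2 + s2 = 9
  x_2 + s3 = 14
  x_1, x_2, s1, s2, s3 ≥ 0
Minimize: z = 5y1 + 9y2 + 14y3

Subject to:
  C1: -y1 - y2 ≤ -8
  C2: -y2 - y3 ≤ -2
  y1, y2, y3 ≥ 0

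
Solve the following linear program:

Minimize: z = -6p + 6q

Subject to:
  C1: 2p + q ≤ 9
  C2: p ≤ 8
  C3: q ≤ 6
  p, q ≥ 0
Each vertex is the intersection of two constraint boundaries that also satisfies all remaining constraints:
  p = 0 and q = 0 → (0, 0)
  2p + q = 9 and q = 0 → (4.5, 0)
  2p + q = 9 and q = 6 → (1.5, 6)
  q = 6 and p = 0 → (0, 6)

Evaluating z = -6p + 6q at each vertex:
  (0, 0): z = 0
  (4.5, 0): z = -27
  (1.5, 6): z = 27
  (0, 6): z = 36

The minimum is at (4.5, 0) with z = -27.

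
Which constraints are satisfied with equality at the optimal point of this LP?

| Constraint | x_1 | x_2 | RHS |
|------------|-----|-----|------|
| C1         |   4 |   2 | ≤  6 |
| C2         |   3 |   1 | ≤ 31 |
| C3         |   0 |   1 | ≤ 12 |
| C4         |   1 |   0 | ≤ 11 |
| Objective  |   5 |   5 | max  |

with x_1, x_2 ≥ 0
Optimal: x_1 = 0, x_2 = 3
Slack at optimum:
  C1: slack = 0 (binding)
  C2: slack = 28
  C3: slack = 9
  C4: slack = 11
  x_1 ≥ 0: x_1 = 0 (binding)
  x_2 ≥ 0: x_2 = 3
Binding constraints: C1, x_1 ≥ 0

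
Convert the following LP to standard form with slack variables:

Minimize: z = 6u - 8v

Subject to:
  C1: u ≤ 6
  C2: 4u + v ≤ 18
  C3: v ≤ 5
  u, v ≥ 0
min z = 6u - 8v

s.t.
  u + s1 = 6
  4u + v + s2 = 18
  v + s3 = 5
  u, v, s1, s2, s3 ≥ 0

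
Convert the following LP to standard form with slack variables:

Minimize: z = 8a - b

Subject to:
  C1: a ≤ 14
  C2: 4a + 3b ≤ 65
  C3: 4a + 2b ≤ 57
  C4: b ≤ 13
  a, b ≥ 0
min z = 8a - b

s.t.
  a + s1 = 14
  4a + 3b + s2 = 65
  4a + 2b + s3 = 57
  b + s4 = 13
  a, b, s1, s2, s3, s4 ≥ 0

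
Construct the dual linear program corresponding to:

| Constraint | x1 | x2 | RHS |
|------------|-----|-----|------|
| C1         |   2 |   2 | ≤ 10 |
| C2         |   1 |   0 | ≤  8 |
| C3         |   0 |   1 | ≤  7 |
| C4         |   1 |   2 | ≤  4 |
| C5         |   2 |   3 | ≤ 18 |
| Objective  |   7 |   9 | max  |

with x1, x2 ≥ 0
Minimize: z = 10y1 + 8y2 + 7y3 + 4y4 + 18y5

Subject to:
  C1: -2y1 - y2 - y4 - 2y5 ≤ -7
  C2: -2y1 - y3 - 2y4 - 3y5 ≤ -9
  y1, y2, y3, y4, y5 ≥ 0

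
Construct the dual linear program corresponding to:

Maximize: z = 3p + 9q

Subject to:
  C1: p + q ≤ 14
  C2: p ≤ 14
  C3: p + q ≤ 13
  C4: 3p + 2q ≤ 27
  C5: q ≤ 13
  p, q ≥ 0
Minimize: z = 14y1 + 14y2 + 13y3 + 27y4 + 13y5

Subject to:
  C1: -y1 - y2 - y3 - 3y4 ≤ -3
  C2: -y1 - y3 - 2y4 - y5 ≤ -9
  y1, y2, y3, y4, y5 ≥ 0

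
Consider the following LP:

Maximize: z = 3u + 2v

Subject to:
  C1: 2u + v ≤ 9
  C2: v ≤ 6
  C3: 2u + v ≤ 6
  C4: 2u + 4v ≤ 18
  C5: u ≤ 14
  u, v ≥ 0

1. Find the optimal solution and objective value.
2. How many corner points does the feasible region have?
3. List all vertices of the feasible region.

1. u = 1, v = 4, z = 11
2. 4
3. (0, 0), (3, 0), (1, 4), (0, 4.5)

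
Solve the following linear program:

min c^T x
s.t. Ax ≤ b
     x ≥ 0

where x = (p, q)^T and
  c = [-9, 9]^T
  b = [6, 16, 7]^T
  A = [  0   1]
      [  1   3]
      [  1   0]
Each vertex is the intersection of two constraint boundaries that also satisfies all remaining constraints:
  p = 0 and q = 0 → (0, 0)
  p = 7 and q = 0 → (7, 0)
  p + 3q = 16 and p = 7 → (7, 3)
  p + 3q = 16 and p = 0 → (0, 5.333)

Evaluating z = -9p + 9q at each vertex:
  (0, 0): z = 0
  (7, 0): z = -63
  (7, 3): z = -36
  (0, 5.333): z = 48

The minimum is at (7, 0) with z = -63.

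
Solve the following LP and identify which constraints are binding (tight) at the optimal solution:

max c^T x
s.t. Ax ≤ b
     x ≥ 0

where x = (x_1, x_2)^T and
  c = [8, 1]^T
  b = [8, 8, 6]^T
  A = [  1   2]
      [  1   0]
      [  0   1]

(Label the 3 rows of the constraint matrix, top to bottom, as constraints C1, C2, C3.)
Optimal: x_1 = 8, x_2 = 0
Slack at optimum:
  C1: slack = 0 (binding)
  C2: slack = 0 (binding)
  C3: slack = 6
  x_1 ≥ 0: x_1 = 8
  x_2 ≥ 0: x_2 = 0 (binding)
Binding constraints: C1, C2, x_2 ≥ 0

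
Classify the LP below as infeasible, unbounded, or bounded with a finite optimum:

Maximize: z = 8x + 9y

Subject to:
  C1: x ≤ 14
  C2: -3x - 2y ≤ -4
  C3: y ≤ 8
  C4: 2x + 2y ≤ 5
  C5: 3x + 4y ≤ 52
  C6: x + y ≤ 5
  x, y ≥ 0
The point (0, 2.5) satisfies every constraint, so the LP is feasible; the constraints give x ≤ 14 and y ≤ 8, which with x, y ≥ 0 keep the feasible region inside a bounded box. A feasible, bounded LP attains a finite optimum at a vertex.

Evaluating z = 8x + 9y at each vertex:
  (1.333, 0): z = 10.67
  (2.5, 0): z = 20
  (0, 2.5): z = 22.5
  (0, 2): z = 18

The LP has an optimal solution: (0, 2.5) with z = 22.5.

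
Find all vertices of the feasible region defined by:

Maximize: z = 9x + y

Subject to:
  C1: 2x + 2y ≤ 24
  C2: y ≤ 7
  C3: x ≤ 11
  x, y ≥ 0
Each vertex is the intersection of two constraint boundaries that also satisfies all remaining constraints:
  x = 0 and y = 0 → (0, 0)
  x = 11 and y = 0 → (11, 0)
  2x + 2y = 24 and x = 11 → (11, 1)
  2x + 2y = 24 and y = 7 → (5, 7)
  y = 7 and x = 0 → (0, 7)

Vertices: (0, 0), (11, 0), (11, 1), (5, 7), (0, 7)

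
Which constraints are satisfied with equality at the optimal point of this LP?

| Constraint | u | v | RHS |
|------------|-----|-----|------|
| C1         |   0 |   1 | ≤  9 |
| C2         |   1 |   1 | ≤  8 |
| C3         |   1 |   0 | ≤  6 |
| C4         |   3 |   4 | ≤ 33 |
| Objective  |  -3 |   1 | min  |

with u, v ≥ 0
Optimal: u = 6, v = 0
Binding: C3, v ≥ 0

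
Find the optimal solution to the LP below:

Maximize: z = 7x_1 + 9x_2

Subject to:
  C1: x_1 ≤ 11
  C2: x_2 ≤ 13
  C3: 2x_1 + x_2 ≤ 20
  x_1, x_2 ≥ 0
x_1 = 3.5, x_2 = 13, z = 141.5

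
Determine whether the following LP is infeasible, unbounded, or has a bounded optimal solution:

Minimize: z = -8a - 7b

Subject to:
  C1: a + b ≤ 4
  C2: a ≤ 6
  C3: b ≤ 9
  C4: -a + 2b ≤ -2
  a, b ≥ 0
The point (4, 0) satisfies every constraint, so the LP is feasible; the constraints give a ≤ 6 and b ≤ 9, which with a, b ≥ 0 keep the feasible region inside a bounded box. A feasible, bounded LP attains a finite optimum at a vertex.

Evaluating z = -8a - 7b at each vertex:
  (2, 0): z = -16
  (4, 0): z = -32
  (3.333, 0.6667): z = -31.33

Bounded optimum: z* = -32 at (4, 0).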